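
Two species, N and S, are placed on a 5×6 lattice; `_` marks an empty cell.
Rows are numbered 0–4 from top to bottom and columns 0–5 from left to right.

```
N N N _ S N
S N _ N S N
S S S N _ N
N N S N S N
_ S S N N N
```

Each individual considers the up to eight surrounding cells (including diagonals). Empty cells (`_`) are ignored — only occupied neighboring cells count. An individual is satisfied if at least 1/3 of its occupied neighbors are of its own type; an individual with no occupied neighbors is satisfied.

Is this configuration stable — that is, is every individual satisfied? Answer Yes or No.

No

(0,0)N 2/3 satisfied
(0,1)N 3/4 satisfied
(0,2)N 3/3 satisfied
(0,4)S 1/4 not
(0,5)N 1/3 satisfied
(1,0)S 2/5 satisfied
(1,1)N 3/7 satisfied
(1,3)N 2/5 satisfied
(1,4)S 1/6 not
(1,5)N 2/4 satisfied
(2,0)S 2/5 satisfied
(2,1)S 4/7 satisfied
(2,2)S 2/7 not
(2,3)N 2/6 satisfied
(2,5)N 2/4 satisfied
(3,0)N 1/4 not
(3,1)N 1/7 not
(3,2)S 4/8 satisfied
(3,3)N 3/7 satisfied
(3,4)S 0/7 not
(3,5)N 3/4 satisfied
(4,1)S 2/4 satisfied
(4,2)S 2/5 satisfied
(4,3)N 2/5 satisfied
(4,4)N 4/5 satisfied
(4,5)N 2/3 satisfied
For instance (0,4) has only 1/4 same-type neighbors, below 1/3.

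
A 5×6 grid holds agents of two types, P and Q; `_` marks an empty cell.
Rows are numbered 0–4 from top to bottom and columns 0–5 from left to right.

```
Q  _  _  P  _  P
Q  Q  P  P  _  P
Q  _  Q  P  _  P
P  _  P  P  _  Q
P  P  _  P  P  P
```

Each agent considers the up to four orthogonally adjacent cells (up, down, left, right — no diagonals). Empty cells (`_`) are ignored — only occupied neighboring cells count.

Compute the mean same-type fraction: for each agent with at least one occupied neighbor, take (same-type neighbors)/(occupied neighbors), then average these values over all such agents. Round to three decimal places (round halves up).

0.714

Row 0: (0,0)Q 1/1 · (0,3)P 1/1 · (0,5)P 1/1
Row 1: (1,0)Q 3/3 · (1,1)Q 1/2 · (1,2)P 1/3 · (1,3)P 3/3 · (1,5)P 2/2
Row 2: (2,0)Q 1/2 · (2,2)Q 0/3 · (2,3)P 2/3 · (2,5)P 1/2
Row 3: (3,0)P 1/2 · (3,2)P 1/2 · (3,3)P 3/3 · (3,5)Q 0/2
Row 4: (4,0)P 2/2 · (4,1)P 1/1 · (4,3)P 2/2 · (4,4)P 2/2 · (4,5)P 1/2
Sum over 21 agents: 1/1 + 1/1 + 1/1 + 3/3 + 1/2 + 1/3 + 3/3 + 2/2 + 1/2 + 0/3 + 2/3 + 1/2 + 1/2 + 1/2 + 3/3 + 0/2 + 2/2 + 1/1 + 2/2 + 2/2 + 1/2 = 15; mean = 15 ÷ 21 = 5/7 = 0.714285… → 0.714.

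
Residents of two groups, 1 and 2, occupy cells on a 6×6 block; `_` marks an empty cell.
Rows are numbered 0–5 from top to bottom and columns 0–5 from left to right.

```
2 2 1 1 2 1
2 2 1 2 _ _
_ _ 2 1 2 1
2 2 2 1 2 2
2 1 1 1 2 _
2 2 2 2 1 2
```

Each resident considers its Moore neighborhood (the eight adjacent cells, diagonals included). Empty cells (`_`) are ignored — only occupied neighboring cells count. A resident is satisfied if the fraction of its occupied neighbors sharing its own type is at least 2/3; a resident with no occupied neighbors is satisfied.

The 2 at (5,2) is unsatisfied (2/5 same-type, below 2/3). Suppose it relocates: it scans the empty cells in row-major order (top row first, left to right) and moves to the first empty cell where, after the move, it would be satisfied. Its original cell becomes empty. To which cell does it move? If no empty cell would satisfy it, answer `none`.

(2,0)

Vacating (5,2). Empty cells in order:
  (1,4): 3/7 same-type → still unsatisfied.
  (1,5): 2/4 same-type → still unsatisfied.
  (2,0): 4/4 same-type → satisfied — stop here.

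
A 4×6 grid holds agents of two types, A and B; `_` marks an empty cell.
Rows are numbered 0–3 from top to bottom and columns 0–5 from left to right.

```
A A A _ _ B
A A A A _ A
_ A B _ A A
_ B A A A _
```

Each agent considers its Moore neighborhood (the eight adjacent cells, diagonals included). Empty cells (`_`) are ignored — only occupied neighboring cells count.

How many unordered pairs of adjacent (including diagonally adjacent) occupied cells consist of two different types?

Scan each occupied cell's neighbors to the right and below (and the two forward diagonals) so each pair is counted once.
From row 0: 1 unlike of 11 pairs (running 1/11).
From row 1: 3 unlike of 12 pairs (running 4/23).
From row 2: 4 unlike of 10 pairs (running 8/33).
From row 3: 1 unlike of 3 pairs (running 9/36).
Total adjacent occupied pairs: 36; unlike-type pairs: 9.

9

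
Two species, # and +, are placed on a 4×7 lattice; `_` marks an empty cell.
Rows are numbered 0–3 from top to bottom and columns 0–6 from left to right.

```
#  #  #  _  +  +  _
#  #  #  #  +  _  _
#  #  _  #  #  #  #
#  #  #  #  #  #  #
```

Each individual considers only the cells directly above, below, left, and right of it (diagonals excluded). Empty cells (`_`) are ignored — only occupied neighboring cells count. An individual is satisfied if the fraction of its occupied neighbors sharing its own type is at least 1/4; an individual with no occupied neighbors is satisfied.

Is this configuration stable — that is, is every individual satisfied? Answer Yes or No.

Yes

(0,0)# 2/2 ok
(0,1)# 3/3 ok
(0,2)# 2/2 ok
(0,4)+ 2/2 ok
(0,5)+ 1/1 ok
(1,0)# 3/3 ok
(1,1)# 4/4 ok
(1,2)# 3/3 ok
(1,3)# 2/3 ok
(1,4)+ 1/3 ok
(2,0)# 3/3 ok
(2,1)# 3/3 ok
(2,3)# 3/3 ok
(2,4)# 3/4 ok
(2,5)# 3/3 ok
(2,6)# 2/2 ok
(3,0)# 2/2 ok
(3,1)# 3/3 ok
(3,2)# 2/2 ok
(3,3)# 3/3 ok
(3,4)# 3/3 ok
(3,5)# 3/3 ok
(3,6)# 2/2 ok
All meet the threshold, so the configuration is stable.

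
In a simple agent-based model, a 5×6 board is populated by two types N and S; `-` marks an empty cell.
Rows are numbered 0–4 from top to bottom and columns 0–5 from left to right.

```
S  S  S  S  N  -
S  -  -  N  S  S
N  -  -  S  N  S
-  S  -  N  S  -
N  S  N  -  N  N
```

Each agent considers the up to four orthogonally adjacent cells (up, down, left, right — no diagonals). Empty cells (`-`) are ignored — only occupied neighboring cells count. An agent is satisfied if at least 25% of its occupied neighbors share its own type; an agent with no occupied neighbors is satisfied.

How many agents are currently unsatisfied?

9

Row 0: (0,0)S 2/2 ok · (0,1)S 2/2 ok · (0,2)S 2/2 ok · (0,3)S 1/3 ok · (0,4)N 0/2 unhappy
Row 1: (1,0)S 1/2 ok · (1,3)N 0/3 unhappy · (1,4)S 1/4 ok · (1,5)S 2/2 ok
Row 2: (2,0)N 0/1 unhappy · (2,3)S 0/3 unhappy · (2,4)N 0/4 unhappy · (2,5)S 1/2 ok
Row 3: (3,1)S 1/1 ok · (3,3)N 0/2 unhappy · (3,4)S 0/3 unhappy
Row 4: (4,0)N 0/1 unhappy · (4,1)S 1/3 ok · (4,2)N 0/1 unhappy · (4,4)N 1/2 ok · (4,5)N 1/1 ok
Unsatisfied: (0,4), (1,3), (2,0), (2,3), (2,4), (3,3), (3,4), (4,0), (4,2) — 9 in total.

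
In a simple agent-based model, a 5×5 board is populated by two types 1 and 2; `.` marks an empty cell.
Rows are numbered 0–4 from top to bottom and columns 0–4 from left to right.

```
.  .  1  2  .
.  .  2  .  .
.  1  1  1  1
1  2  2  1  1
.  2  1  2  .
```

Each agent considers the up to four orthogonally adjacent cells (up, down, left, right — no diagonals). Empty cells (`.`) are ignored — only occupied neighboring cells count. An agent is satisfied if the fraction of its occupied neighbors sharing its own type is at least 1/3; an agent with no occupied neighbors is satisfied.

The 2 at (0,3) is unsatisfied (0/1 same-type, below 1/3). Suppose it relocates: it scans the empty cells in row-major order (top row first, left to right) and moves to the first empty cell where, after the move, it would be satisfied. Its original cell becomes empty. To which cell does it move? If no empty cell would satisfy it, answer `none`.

(0,0)

Vacating (0,3). Empty cells in order:
  (0,0): 0/0 same-type → satisfied — stop here.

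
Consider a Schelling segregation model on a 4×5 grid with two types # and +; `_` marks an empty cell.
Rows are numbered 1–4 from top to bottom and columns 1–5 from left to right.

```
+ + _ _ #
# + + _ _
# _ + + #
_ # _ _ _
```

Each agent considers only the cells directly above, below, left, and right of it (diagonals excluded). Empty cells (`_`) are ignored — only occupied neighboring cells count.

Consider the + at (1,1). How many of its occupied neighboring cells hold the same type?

Occupied neighbors of (1,1): (2,1)=#, (1,2)=+.
Same type (+): 1 of 2.

1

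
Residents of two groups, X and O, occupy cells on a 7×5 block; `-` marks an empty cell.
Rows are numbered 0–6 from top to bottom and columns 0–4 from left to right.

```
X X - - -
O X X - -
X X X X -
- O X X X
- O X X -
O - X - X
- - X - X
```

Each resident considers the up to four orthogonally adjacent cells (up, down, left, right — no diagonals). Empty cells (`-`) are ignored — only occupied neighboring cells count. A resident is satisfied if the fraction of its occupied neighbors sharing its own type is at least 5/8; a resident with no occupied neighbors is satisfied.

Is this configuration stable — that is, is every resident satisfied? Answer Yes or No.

No

(0,0)X 1/2 not
(0,1)X 2/2 satisfied
(1,0)O 0/3 not
(1,1)X 3/4 satisfied
(1,2)X 2/2 satisfied
(2,0)X 1/2 not
(2,1)X 3/4 satisfied
(2,2)X 4/4 satisfied
(2,3)X 2/2 satisfied
(3,1)O 1/3 not
(3,2)X 3/4 satisfied
(3,3)X 4/4 satisfied
(3,4)X 1/1 satisfied
(4,1)O 1/2 not
(4,2)X 3/4 satisfied
(4,3)X 2/2 satisfied
(5,0)O 0/0 satisfied
(5,2)X 2/2 satisfied
(5,4)X 1/1 satisfied
(6,2)X 1/1 satisfied
(6,4)X 1/1 satisfied
For instance (0,0) has only 1/2 same-type neighbors, below 5/8.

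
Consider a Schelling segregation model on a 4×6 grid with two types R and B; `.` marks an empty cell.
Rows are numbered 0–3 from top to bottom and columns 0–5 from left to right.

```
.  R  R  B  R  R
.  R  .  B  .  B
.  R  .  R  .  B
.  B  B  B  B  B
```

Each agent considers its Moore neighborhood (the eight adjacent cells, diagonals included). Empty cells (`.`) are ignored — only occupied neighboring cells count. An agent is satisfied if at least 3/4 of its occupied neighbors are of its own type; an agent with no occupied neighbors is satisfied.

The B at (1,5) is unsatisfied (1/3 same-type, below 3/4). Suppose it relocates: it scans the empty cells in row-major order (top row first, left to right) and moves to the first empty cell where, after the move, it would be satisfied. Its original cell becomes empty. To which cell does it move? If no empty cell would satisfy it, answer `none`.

Vacating (1,5). Empty cells in order:
  (0,0): 0/2 same-type → still unsatisfied.
  (1,0): 0/3 same-type → still unsatisfied.
  (1,2): 2/7 same-type → still unsatisfied.
  (1,4): 3/6 same-type → still unsatisfied.
  (2,0): 1/3 same-type → still unsatisfied.
  (2,2): 4/7 same-type → still unsatisfied.
  (2,4): 5/6 same-type → satisfied — stop here.

(2,4)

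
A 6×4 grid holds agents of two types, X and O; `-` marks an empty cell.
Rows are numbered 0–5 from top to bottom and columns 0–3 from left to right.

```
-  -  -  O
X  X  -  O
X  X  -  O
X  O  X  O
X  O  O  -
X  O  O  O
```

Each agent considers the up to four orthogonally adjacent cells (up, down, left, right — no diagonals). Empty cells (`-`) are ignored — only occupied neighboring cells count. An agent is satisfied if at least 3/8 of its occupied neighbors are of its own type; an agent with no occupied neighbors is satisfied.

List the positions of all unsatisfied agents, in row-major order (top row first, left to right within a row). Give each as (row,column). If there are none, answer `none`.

(3,1), (3,2)

Row 0: (0,3)O 1/1 ok
Row 1: (1,0)X 2/2 ok · (1,1)X 2/2 ok · (1,3)O 2/2 ok
Row 2: (2,0)X 3/3 ok · (2,1)X 2/3 ok · (2,3)O 2/2 ok
Row 3: (3,0)X 2/3 ok · (3,1)O 1/4 unhappy · (3,2)X 0/3 unhappy · (3,3)O 1/2 ok
Row 4: (4,0)X 2/3 ok · (4,1)O 3/4 ok · (4,2)O 2/3 ok
Row 5: (5,0)X 1/2 ok · (5,1)O 2/3 ok · (5,2)O 3/3 ok · (5,3)O 1/1 ok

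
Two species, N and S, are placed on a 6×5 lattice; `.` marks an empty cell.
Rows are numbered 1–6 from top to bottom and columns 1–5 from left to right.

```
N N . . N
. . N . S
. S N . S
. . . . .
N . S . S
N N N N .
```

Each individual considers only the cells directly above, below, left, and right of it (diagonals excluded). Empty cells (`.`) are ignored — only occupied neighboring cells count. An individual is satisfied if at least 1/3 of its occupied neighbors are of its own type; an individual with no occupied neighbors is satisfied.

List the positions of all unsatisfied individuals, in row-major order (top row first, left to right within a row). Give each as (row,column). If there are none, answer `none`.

Row 1: (1,1)N 1/1 ok · (1,2)N 1/1 ok · (1,5)N 0/1 unhappy
Row 2: (2,3)N 1/1 ok · (2,5)S 1/2 ok
Row 3: (3,2)S 0/1 unhappy · (3,3)N 1/2 ok · (3,5)S 1/1 ok
Row 5: (5,1)N 1/1 ok · (5,3)S 0/1 unhappy · (5,5)S 0/0 ok
Row 6: (6,1)N 2/2 ok · (6,2)N 2/2 ok · (6,3)N 2/3 ok · (6,4)N 1/1 ok

(1,5), (3,2), (5,3)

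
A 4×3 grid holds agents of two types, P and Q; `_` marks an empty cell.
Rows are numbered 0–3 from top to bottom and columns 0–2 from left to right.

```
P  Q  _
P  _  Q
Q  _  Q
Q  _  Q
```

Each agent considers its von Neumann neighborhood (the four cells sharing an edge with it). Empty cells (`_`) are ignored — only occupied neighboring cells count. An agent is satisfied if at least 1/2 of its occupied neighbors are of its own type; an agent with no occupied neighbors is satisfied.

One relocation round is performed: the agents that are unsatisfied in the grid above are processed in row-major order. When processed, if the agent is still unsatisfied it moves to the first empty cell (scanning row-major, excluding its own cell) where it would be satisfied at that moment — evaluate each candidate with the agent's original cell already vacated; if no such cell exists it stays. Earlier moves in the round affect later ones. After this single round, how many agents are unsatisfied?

Initially unsatisfied (in order): (0,1).
  (0,1) → (0,2).
Resulting grid:
P _ Q
P _ Q
Q _ Q
Q _ Q
All satisfied now.

0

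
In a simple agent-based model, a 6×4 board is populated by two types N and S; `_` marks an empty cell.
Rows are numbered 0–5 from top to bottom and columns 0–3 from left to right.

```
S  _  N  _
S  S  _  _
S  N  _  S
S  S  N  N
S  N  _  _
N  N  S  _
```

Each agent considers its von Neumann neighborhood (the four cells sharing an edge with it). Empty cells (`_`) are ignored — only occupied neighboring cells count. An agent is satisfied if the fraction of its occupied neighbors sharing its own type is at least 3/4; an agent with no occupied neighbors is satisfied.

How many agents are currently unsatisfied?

Row 0: (0,0)S 1/1 ok · (0,2)N 0/0 ok
Row 1: (1,0)S 3/3 ok · (1,1)S 1/2 unhappy
Row 2: (2,0)S 2/3 unhappy · (2,1)N 0/3 unhappy · (2,3)S 0/1 unhappy
Row 3: (3,0)S 3/3 ok · (3,1)S 1/4 unhappy · (3,2)N 1/2 unhappy · (3,3)N 1/2 unhappy
Row 4: (4,0)S 1/3 unhappy · (4,1)N 1/3 unhappy
Row 5: (5,0)N 1/2 unhappy · (5,1)N 2/3 unhappy · (5,2)S 0/1 unhappy
Unsatisfied: (1,1), (2,0), (2,1), (2,3), (3,1), (3,2), (3,3), (4,0), (4,1), (5,0), (5,1), (5,2) — 12 in total.

12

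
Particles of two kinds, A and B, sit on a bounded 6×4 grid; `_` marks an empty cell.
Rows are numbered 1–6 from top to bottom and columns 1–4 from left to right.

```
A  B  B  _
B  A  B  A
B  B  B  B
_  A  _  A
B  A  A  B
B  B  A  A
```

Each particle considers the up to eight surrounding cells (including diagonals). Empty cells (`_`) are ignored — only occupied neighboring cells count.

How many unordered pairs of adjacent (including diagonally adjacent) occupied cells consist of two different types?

Scan each occupied cell's neighbors to the right and below (and the two forward diagonals) so each pair is counted once.
From row 1: 5 unlike of 10 pairs (running 5/10).
From row 2: 8 unlike of 13 pairs (running 13/23).
From row 3: 5 unlike of 8 pairs (running 18/31).
From row 4: 2 unlike of 5 pairs (running 20/36).
From row 5: 7 unlike of 13 pairs (running 27/49).
From row 6: 1 unlike of 3 pairs (running 28/52).
Total adjacent occupied pairs: 52; unlike-type pairs: 28.

28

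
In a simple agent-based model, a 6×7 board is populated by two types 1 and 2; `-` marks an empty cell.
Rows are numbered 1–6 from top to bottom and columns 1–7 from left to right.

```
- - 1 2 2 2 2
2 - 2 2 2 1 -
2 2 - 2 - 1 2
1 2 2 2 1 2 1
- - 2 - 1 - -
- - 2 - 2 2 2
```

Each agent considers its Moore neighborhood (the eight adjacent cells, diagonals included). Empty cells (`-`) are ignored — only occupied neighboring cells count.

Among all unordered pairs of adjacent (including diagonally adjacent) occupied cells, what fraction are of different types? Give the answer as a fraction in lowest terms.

Scan each occupied cell's neighbors to the right and below (and the two forward diagonals) so each pair is counted once.
From row 1: 6 unlike of 15 pairs (running 6/15).
From row 2: 3 unlike of 12 pairs (running 9/27).
From row 3: 6 unlike of 15 pairs (running 15/42).
From row 4: 6 unlike of 12 pairs (running 21/54).
From row 5: 2 unlike of 3 pairs (running 23/57).
From row 6: 0 unlike of 2 pairs (running 23/59).
Total adjacent occupied pairs: 59; unlike-type pairs: 23.
23/59 is already in lowest terms.

23/59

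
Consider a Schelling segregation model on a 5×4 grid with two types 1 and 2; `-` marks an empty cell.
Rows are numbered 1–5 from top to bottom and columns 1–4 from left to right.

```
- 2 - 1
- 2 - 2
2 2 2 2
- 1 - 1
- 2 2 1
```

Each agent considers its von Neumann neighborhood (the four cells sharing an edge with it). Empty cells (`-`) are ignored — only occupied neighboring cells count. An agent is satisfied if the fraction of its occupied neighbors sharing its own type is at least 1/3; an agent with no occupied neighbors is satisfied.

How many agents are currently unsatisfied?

2

Row 1: (1,2)2 1/1 ok · (1,4)1 0/1 unhappy
Row 2: (2,2)2 2/2 ok · (2,4)2 1/2 ok
Row 3: (3,1)2 1/1 ok · (3,2)2 3/4 ok · (3,3)2 2/2 ok · (3,4)2 2/3 ok
Row 4: (4,2)1 0/2 unhappy · (4,4)1 1/2 ok
Row 5: (5,2)2 1/2 ok · (5,3)2 1/2 ok · (5,4)1 1/2 ok
Unsatisfied: (1,4), (4,2) — 2 in total.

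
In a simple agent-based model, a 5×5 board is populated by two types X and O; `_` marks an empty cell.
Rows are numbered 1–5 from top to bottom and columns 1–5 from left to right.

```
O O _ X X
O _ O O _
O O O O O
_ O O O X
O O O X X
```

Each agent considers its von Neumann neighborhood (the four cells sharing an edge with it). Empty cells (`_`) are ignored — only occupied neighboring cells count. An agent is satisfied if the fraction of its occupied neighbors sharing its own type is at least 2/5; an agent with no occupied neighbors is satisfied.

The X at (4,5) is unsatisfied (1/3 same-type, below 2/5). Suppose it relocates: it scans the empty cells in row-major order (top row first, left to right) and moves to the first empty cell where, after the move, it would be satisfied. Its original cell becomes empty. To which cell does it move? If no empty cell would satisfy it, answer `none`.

Vacating (4,5). Empty cells in order:
  (1,3): 1/3 same-type → still unsatisfied.
  (2,2): 0/4 same-type → still unsatisfied.
  (2,5): 1/3 same-type → still unsatisfied.
  (4,1): 0/3 same-type → still unsatisfied.

none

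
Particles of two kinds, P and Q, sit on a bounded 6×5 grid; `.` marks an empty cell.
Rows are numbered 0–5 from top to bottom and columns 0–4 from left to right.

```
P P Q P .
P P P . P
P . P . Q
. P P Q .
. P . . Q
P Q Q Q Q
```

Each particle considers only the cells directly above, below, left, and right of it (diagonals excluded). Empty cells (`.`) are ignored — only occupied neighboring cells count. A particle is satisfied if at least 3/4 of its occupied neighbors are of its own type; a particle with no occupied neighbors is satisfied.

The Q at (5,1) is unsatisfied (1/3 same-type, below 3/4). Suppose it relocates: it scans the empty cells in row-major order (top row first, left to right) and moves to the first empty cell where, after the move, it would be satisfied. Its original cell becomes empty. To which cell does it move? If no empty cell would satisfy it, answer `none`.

(3,4)

Vacating (5,1). Empty cells in order:
  (0,4): 0/2 same-type → still unsatisfied.
  (1,3): 0/3 same-type → still unsatisfied.
  (2,1): 0/4 same-type → still unsatisfied.
  (2,3): 2/3 same-type → still unsatisfied.
  (3,0): 0/2 same-type → still unsatisfied.
  (3,4): 3/3 same-type → satisfied — stop here.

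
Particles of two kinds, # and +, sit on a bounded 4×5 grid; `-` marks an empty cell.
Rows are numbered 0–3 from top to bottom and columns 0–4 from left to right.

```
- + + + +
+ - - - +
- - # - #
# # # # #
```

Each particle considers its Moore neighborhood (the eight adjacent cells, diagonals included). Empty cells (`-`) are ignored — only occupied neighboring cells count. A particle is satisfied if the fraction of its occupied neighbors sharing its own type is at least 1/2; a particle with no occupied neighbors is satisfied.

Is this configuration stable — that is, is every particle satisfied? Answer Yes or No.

(0,1)+ 2/2 ✓
(0,2)+ 2/2 ✓
(0,3)+ 3/3 ✓
(0,4)+ 2/2 ✓
(1,0)+ 1/1 ✓
(1,4)+ 2/3 ✓
(2,2)# 3/3 ✓
(2,4)# 2/3 ✓
(3,0)# 1/1 ✓
(3,1)# 3/3 ✓
(3,2)# 3/3 ✓
(3,3)# 4/4 ✓
(3,4)# 2/2 ✓
All meet the threshold, so the configuration is stable.

Yes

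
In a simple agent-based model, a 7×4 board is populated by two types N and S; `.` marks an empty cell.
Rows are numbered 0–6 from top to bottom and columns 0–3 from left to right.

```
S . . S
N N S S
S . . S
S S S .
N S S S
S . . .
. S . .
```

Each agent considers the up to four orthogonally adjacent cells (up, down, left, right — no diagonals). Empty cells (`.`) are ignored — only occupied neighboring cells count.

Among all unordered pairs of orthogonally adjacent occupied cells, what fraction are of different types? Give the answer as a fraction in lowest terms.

Scan each occupied cell's neighbors to the right and below so each pair is counted once.
From row 0: 1 unlike of 2 pairs (running 1/2).
From row 1: 2 unlike of 5 pairs (running 3/7).
From row 2: 0 unlike of 1 pairs (running 3/8).
From row 3: 1 unlike of 5 pairs (running 4/13).
From row 4: 2 unlike of 4 pairs (running 6/17).
Total adjacent occupied pairs: 17; unlike-type pairs: 6.
6/17 is already in lowest terms.

6/17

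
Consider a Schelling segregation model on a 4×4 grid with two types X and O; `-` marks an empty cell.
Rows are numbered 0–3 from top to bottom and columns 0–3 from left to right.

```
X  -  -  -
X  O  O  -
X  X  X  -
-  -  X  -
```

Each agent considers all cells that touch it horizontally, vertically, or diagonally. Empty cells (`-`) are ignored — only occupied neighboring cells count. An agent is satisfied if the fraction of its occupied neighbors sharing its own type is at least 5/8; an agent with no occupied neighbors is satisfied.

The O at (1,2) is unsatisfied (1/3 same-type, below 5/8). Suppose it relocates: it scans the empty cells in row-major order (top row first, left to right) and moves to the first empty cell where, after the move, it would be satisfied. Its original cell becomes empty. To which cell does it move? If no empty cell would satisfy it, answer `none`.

(0,2)

Vacating (1,2). Empty cells in order:
  (0,1): 1/3 same-type → still unsatisfied.
  (0,2): 1/1 same-type → satisfied — stop here.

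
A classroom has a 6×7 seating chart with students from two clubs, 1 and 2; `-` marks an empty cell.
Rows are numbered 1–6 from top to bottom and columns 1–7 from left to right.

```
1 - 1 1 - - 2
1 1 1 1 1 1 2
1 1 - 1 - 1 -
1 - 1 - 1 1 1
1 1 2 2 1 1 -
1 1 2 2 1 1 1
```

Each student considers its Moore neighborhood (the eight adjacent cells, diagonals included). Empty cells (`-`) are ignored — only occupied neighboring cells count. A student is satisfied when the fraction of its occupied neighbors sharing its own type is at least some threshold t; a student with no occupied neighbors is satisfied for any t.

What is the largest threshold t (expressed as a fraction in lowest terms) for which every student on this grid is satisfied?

(1,1)1 2/2
(1,3)1 4/4
(1,4)1 4/4
(1,7)2 1/2
(2,1)1 4/4
(2,2)1 6/6
(2,3)1 6/6
(2,4)1 5/5
(2,5)1 5/5
(2,6)1 2/4
(2,7)2 1/3
(3,1)1 4/4
(3,2)1 6/6
(3,4)1 5/5
(3,6)1 5/6
(4,1)1 4/4
(4,3)1 3/5
(4,5)1 5/6
(4,6)1 5/5
(4,7)1 3/3
(5,1)1 4/4
(5,2)1 5/7
(5,3)2 3/6
(5,4)2 3/7
(5,5)1 5/7
(5,6)1 7/7
(6,1)1 3/3
(6,2)1 3/5
(6,3)2 3/5
(6,4)2 3/5
(6,5)1 3/5
(6,6)1 4/4
(6,7)1 2/2
The smallest same-type fraction is 1/3 at (2,7), which reduces to 1/3. Any threshold above that leaves this student unsatisfied.

1/3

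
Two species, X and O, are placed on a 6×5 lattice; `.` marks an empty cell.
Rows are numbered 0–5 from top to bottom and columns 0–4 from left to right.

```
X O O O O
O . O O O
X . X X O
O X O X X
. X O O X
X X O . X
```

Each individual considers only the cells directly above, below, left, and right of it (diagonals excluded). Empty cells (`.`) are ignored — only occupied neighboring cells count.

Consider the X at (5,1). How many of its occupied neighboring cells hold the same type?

2

Occupied neighbors of (5,1): (4,1)=X, (5,0)=X, (5,2)=O.
Same type (X): 2 of 3.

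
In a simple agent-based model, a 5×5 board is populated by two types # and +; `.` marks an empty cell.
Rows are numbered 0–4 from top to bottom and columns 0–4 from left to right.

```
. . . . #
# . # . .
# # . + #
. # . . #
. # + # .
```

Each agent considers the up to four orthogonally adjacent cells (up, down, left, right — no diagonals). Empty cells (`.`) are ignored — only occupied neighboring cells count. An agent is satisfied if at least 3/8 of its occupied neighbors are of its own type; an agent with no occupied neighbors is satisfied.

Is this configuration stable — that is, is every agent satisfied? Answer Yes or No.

No

Row 0: (0,4)# 0/0 satisfied
Row 1: (1,0)# 1/1 satisfied · (1,2)# 0/0 satisfied
Row 2: (2,0)# 2/2 satisfied · (2,1)# 2/2 satisfied · (2,3)+ 0/1 not · (2,4)# 1/2 satisfied
Row 3: (3,1)# 2/2 satisfied · (3,4)# 1/1 satisfied
Row 4: (4,1)# 1/2 satisfied · (4,2)+ 0/2 not · (4,3)# 0/1 not
For instance (2,3) has only 0/1 same-type neighbors, below 3/8.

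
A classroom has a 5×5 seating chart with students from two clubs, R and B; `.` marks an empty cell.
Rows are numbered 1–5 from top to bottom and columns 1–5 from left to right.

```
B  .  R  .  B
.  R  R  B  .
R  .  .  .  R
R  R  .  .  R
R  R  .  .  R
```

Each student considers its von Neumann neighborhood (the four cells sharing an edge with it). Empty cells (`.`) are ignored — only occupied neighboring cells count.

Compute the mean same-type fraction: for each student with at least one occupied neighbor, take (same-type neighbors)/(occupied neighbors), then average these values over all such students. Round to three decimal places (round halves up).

(1,1)B — no occupied neighbors
(1,3)R 1/1
(1,5)B — no occupied neighbors
(2,2)R 1/1
(2,3)R 2/3
(2,4)B 0/1
(3,1)R 1/1
(3,5)R 1/1
(4,1)R 3/3
(4,2)R 2/2
(4,5)R 2/2
(5,1)R 2/2
(5,2)R 2/2
(5,5)R 1/1
Sum over 12 students: 1/1 + 1/1 + 2/3 + 0/1 + 1/1 + 1/1 + 3/3 + 2/2 + 2/2 + 2/2 + 2/2 + 1/1 = 32/3; mean = 32/3 ÷ 12 = 8/9 = 0.888888… → 0.889.

0.889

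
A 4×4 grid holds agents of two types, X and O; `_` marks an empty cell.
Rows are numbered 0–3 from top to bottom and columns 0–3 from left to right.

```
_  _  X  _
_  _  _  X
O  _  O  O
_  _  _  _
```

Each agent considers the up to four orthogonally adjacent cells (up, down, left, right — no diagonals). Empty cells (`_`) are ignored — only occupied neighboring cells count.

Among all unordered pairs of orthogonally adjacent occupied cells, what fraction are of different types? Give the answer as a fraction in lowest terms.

1/2

Scan each occupied cell's neighbors to the right and below so each pair is counted once.
Row 1: X(1,3)–O(2,3)≠  → 1/1 unlike.
Row 2: O(2,2)–O(2,3)=  → 0/1 unlike.
Total adjacent occupied pairs: 2; unlike-type pairs: 1.
1/2 is already in lowest terms.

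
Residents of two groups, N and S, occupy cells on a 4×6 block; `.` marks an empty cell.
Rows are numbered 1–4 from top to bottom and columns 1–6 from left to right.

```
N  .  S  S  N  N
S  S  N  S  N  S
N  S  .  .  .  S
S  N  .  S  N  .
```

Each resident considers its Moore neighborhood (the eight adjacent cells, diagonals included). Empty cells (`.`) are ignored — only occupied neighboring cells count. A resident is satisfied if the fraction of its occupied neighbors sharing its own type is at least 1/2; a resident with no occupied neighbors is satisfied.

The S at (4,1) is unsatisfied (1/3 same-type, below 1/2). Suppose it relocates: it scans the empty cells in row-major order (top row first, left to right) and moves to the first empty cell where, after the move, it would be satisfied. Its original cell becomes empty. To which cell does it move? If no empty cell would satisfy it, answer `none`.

Vacating (4,1). Empty cells in order:
  (1,2): 3/5 same-type → satisfied — stop here.

(1,2)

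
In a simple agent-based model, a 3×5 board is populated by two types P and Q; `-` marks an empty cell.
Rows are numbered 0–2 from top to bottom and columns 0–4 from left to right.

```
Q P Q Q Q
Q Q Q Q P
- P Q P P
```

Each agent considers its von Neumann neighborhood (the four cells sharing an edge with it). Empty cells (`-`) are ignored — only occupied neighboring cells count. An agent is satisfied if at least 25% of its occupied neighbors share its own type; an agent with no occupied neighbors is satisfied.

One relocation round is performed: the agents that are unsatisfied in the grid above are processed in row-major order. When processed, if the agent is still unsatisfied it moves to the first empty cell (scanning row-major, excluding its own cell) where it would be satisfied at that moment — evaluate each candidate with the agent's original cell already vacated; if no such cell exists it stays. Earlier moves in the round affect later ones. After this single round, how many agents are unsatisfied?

0

Initially unsatisfied (in order): (0,1), (2,1).
  (0,1) → (2,0).
  (2,1): now satisfied by earlier moves; stays.
Resulting grid:
Q - Q Q Q
Q Q Q Q P
P P Q P P
All satisfied now.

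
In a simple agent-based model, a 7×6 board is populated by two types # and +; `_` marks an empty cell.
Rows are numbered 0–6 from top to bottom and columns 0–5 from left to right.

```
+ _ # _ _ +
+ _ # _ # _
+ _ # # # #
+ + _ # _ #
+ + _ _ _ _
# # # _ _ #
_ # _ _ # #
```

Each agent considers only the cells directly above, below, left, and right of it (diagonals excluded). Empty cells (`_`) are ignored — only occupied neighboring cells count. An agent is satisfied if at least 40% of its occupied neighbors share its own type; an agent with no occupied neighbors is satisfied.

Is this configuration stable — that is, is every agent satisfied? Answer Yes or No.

(0,0)+ 1/1 satisfied
(0,2)# 1/1 satisfied
(0,5)+ 0/0 satisfied
(1,0)+ 2/2 satisfied
(1,2)# 2/2 satisfied
(1,4)# 1/1 satisfied
(2,0)+ 2/2 satisfied
(2,2)# 2/2 satisfied
(2,3)# 3/3 satisfied
(2,4)# 3/3 satisfied
(2,5)# 2/2 satisfied
(3,0)+ 3/3 satisfied
(3,1)+ 2/2 satisfied
(3,3)# 1/1 satisfied
(3,5)# 1/1 satisfied
(4,0)+ 2/3 satisfied
(4,1)+ 2/3 satisfied
(5,0)# 1/2 satisfied
(5,1)# 3/4 satisfied
(5,2)# 1/1 satisfied
(5,5)# 1/1 satisfied
(6,1)# 1/1 satisfied
(6,4)# 1/1 satisfied
(6,5)# 2/2 satisfied
All meet the threshold, so the configuration is stable.

Yes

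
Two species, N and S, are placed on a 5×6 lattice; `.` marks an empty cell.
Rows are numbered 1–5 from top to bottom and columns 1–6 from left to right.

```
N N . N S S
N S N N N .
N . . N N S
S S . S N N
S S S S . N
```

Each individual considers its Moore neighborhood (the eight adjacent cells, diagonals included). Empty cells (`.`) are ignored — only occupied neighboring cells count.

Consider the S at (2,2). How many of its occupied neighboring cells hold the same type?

Occupied neighbors of (2,2): (1,1)=N, (1,2)=N, (2,1)=N, (2,3)=N, (3,1)=N.
Same type (S): 0 of 5.

0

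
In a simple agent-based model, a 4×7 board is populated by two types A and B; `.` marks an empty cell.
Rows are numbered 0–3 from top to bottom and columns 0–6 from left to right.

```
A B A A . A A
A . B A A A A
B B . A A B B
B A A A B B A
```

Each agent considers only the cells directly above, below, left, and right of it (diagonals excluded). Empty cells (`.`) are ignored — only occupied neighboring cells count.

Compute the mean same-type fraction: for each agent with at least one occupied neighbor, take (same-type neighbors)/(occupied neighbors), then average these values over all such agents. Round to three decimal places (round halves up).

0.580

(0,0)A 1/2
(0,1)B 0/2
(0,2)A 1/3
(0,3)A 2/2
(0,5)A 2/2
(0,6)A 2/2
(1,0)A 1/2
(1,2)B 0/2
(1,3)A 3/4
(1,4)A 3/3
(1,5)A 3/4
(1,6)A 2/3
(2,0)B 2/3
(2,1)B 1/2
(2,3)A 3/3
(2,4)A 2/4
(2,5)B 2/4
(2,6)B 1/3
(3,0)B 1/2
(3,1)A 1/3
(3,2)A 2/2
(3,3)A 2/3
(3,4)B 1/3
(3,5)B 2/3
(3,6)A 0/2
Sum over 25 agents: 1/2 + 0/2 + 1/3 + 2/2 + 2/2 + 2/2 + 1/2 + 0/2 + 3/4 + 3/3 + 3/4 + 2/3 + 2/3 + 1/2 + 3/3 + 2/4 + 2/4 + 1/3 + 1/2 + 1/3 + 2/2 + 2/3 + 1/3 + 2/3 + 0/2 = 29/2; mean = 29/2 ÷ 25 = 29/50 = 0.58 → 0.580.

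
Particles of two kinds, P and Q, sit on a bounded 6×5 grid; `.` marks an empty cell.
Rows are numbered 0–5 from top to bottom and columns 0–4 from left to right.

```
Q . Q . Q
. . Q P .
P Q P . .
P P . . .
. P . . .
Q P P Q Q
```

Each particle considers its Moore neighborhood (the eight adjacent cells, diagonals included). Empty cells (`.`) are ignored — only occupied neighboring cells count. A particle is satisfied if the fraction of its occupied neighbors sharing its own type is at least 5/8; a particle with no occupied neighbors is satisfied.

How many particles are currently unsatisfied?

8

Row 0: (0,0)Q 0/0 ✓ · (0,2)Q 1/2 ✗ · (0,4)Q 0/1 ✗
Row 1: (1,2)Q 2/4 ✗ · (1,3)P 1/4 ✗
Row 2: (2,0)P 2/3 ✓ · (2,1)Q 1/5 ✗ · (2,2)P 2/4 ✗
Row 3: (3,0)P 3/4 ✓ · (3,1)P 4/5 ✓
Row 4: (4,1)P 4/5 ✓
Row 5: (5,0)Q 0/2 ✗ · (5,1)P 2/3 ✓ · (5,2)P 2/3 ✓ · (5,3)Q 1/2 ✗ · (5,4)Q 1/1 ✓
Unsatisfied: (0,2), (0,4), (1,2), (1,3), (2,1), (2,2), (5,0), (5,3) — 8 in total.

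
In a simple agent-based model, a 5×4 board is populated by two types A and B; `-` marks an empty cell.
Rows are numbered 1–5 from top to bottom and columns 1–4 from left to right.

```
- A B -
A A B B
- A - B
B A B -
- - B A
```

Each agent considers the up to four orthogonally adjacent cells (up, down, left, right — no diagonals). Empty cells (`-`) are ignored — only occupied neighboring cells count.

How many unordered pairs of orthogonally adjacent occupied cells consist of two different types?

5

Scan each occupied cell's neighbors to the right and below so each pair is counted once.
From row 1: 1 unlike of 3 pairs (running 1/3).
From row 2: 1 unlike of 5 pairs (running 2/8).
From row 3: 0 unlike of 1 pairs (running 2/9).
From row 4: 2 unlike of 3 pairs (running 4/12).
From row 5: 1 unlike of 1 pairs (running 5/13).
Total adjacent occupied pairs: 13; unlike-type pairs: 5.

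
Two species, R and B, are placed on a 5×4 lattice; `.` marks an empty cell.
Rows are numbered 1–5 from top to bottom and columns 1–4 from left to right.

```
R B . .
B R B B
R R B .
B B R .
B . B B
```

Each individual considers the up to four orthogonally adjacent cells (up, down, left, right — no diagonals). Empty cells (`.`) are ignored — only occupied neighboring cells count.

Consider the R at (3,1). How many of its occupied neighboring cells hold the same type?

1

Occupied neighbors of (3,1): (2,1)=B, (4,1)=B, (3,2)=R.
Same type (R): 1 of 3.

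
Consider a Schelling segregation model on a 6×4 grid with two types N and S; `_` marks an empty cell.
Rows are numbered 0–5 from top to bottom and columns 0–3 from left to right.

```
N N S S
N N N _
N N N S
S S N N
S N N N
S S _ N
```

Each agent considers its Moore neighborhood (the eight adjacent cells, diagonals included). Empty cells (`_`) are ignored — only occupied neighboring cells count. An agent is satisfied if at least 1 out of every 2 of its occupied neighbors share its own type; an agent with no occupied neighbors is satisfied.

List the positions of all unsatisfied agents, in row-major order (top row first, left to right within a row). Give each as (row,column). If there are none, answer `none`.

Row 0: (0,0)N 3/3 ✓ · (0,1)N 4/5 ✓ · (0,2)S 1/4 ✗ · (0,3)S 1/2 ✓
Row 1: (1,0)N 5/5 ✓ · (1,1)N 7/8 ✓ · (1,2)N 4/7 ✓
Row 2: (2,0)N 3/5 ✓ · (2,1)N 6/8 ✓ · (2,2)N 5/7 ✓ · (2,3)S 0/4 ✗
Row 3: (3,0)S 2/5 ✗ · (3,1)S 2/8 ✗ · (3,2)N 6/8 ✓ · (3,3)N 4/5 ✓
Row 4: (4,0)S 4/5 ✓ · (4,1)N 2/7 ✗ · (4,2)N 5/7 ✓ · (4,3)N 4/4 ✓
Row 5: (5,0)S 2/3 ✓ · (5,1)S 2/4 ✓ · (5,3)N 2/2 ✓

(0,2), (2,3), (3,0), (3,1), (4,1)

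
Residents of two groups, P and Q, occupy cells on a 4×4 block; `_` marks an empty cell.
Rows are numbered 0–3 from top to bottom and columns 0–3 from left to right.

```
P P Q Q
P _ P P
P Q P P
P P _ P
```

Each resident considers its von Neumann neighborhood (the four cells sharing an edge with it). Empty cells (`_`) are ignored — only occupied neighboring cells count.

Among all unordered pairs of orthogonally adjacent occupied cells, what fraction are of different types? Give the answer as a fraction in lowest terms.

6/17

Scan each occupied cell's neighbors to the right and below so each pair is counted once.
From row 0: 3 unlike of 6 pairs (running 3/6).
From row 1: 0 unlike of 4 pairs (running 3/10).
From row 2: 3 unlike of 6 pairs (running 6/16).
From row 3: 0 unlike of 1 pairs (running 6/17).
Total adjacent occupied pairs: 17; unlike-type pairs: 6.
6/17 is already in lowest terms.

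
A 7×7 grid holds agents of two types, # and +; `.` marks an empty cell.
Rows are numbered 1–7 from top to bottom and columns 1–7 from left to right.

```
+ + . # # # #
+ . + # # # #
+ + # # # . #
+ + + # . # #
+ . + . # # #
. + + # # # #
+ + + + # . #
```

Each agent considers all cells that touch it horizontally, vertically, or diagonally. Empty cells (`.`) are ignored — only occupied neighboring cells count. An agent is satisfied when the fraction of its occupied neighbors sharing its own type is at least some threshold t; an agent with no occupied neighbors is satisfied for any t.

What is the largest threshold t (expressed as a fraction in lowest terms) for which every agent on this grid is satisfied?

Row 1: (1,1)+ 2/2 · (1,2)+ 3/3 · (1,4)# 3/4 · (1,5)# 5/5 · (1,6)# 5/5 · (1,7)# 3/3
Row 2: (2,1)+ 4/4 · (2,3)+ 2/6 · (2,4)# 6/7 · (2,5)# 7/7 · (2,6)# 7/7 · (2,7)# 4/4
Row 3: (3,1)+ 4/4 · (3,2)+ 6/7 · (3,3)# 3/7 · (3,4)# 5/7 · (3,5)# 6/6 · (3,7)# 4/4
Row 4: (4,1)+ 4/4 · (4,2)+ 6/7 · (4,3)+ 3/6 · (4,4)# 4/6 · (4,6)# 6/6 · (4,7)# 4/4
Row 5: (5,1)+ 3/3 · (5,3)+ 4/6 · (5,5)# 6/6 · (5,6)# 7/7 · (5,7)# 5/5
Row 6: (6,2)+ 6/6 · (6,3)+ 5/6 · (6,4)# 3/7 · (6,5)# 5/6 · (6,6)# 7/7 · (6,7)# 4/4
Row 7: (7,1)+ 2/2 · (7,2)+ 4/4 · (7,3)+ 4/5 · (7,4)+ 2/5 · (7,5)# 3/4 · (7,7)# 2/2
The smallest same-type fraction is 2/6 at (2,3), which reduces to 1/3. Any threshold above that leaves this agent unsatisfied.

1/3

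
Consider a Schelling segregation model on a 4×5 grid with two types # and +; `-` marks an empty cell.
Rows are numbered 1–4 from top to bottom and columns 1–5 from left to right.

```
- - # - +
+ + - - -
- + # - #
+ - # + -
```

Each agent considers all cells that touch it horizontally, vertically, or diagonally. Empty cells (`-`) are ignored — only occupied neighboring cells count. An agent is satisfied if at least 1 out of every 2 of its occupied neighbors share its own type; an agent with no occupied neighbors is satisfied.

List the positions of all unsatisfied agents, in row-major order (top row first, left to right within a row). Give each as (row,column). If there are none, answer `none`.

(1,3)# 0/1 not
(1,5)+ 0/0 satisfied
(2,1)+ 2/2 satisfied
(2,2)+ 2/4 satisfied
(3,2)+ 3/5 satisfied
(3,3)# 1/4 not
(3,5)# 0/1 not
(4,1)+ 1/1 satisfied
(4,3)# 1/3 not
(4,4)+ 0/3 not

(1,3), (3,3), (3,5), (4,3), (4,4)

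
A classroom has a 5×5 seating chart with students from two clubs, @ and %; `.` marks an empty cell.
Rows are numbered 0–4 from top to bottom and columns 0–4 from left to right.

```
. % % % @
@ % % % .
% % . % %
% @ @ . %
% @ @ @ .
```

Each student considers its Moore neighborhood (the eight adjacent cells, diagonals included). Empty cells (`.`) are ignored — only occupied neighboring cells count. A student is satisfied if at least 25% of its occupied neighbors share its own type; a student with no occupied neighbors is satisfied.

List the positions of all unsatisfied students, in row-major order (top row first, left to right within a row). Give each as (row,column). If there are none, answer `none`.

(0,4), (1,0)

(0,1)% 3/4 ✓
(0,2)% 5/5 ✓
(0,3)% 3/4 ✓
(0,4)@ 0/2 ✗
(1,0)@ 0/4 ✗
(1,1)% 5/6 ✓
(1,2)% 7/7 ✓
(1,3)% 5/6 ✓
(2,0)% 3/5 ✓
(2,1)% 4/7 ✓
(2,3)% 4/5 ✓
(2,4)% 3/3 ✓
(3,0)% 3/5 ✓
(3,1)@ 3/7 ✓
(3,2)@ 4/6 ✓
(3,4)% 2/3 ✓
(4,0)% 1/3 ✓
(4,1)@ 3/5 ✓
(4,2)@ 4/4 ✓
(4,3)@ 2/3 ✓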